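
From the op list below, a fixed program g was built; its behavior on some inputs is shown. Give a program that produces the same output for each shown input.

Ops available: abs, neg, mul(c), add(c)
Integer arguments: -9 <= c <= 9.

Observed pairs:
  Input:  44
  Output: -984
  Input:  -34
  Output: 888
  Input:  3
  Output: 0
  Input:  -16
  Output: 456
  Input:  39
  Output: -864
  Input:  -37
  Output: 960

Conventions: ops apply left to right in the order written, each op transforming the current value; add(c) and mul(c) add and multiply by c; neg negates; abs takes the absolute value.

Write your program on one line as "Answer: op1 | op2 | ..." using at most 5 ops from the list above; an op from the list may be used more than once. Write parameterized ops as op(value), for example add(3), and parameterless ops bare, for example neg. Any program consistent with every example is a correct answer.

add(-3) | neg | mul(-4) | mul(-6)

Check, running the answer program on each example:
  44 -> 41 -> -41 -> 164 -> -984
  -34 -> -37 -> 37 -> -148 -> 888
  3 -> 0 -> 0 -> 0 -> 0
  -16 -> -19 -> 19 -> -76 -> 456
  39 -> 36 -> -36 -> 144 -> -864
  -37 -> -40 -> 40 -> -160 -> 960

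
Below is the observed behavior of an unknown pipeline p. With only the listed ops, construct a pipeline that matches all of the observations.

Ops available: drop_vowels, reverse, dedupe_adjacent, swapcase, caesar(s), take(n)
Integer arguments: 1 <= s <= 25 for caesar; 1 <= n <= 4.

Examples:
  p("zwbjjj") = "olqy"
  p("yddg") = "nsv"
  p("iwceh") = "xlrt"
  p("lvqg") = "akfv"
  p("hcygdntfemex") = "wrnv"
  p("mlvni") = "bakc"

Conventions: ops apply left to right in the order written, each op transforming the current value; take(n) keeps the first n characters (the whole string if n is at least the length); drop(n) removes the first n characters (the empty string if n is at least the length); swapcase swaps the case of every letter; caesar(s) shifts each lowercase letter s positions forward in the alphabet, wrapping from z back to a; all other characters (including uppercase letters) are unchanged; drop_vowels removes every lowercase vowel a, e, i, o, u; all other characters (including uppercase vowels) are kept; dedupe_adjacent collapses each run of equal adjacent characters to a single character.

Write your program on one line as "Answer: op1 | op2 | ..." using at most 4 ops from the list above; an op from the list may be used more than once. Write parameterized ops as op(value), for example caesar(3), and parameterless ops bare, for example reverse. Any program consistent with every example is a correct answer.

dedupe_adjacent | caesar(15) | take(4)

Check, running the answer program on each example:
  "zwbjjj" -> "zwbj" -> "olqy" -> "olqy"
  "yddg" -> "ydg" -> "nsv" -> "nsv"
  "iwceh" -> "iwceh" -> "xlrtw" -> "xlrt"
  "lvqg" -> "lvqg" -> "akfv" -> "akfv"
  "hcygdntfemex" -> "hcygdntfemex" -> "wrnvsciutbtm" -> "wrnv"
  "mlvni" -> "mlvni" -> "bakcx" -> "bakc"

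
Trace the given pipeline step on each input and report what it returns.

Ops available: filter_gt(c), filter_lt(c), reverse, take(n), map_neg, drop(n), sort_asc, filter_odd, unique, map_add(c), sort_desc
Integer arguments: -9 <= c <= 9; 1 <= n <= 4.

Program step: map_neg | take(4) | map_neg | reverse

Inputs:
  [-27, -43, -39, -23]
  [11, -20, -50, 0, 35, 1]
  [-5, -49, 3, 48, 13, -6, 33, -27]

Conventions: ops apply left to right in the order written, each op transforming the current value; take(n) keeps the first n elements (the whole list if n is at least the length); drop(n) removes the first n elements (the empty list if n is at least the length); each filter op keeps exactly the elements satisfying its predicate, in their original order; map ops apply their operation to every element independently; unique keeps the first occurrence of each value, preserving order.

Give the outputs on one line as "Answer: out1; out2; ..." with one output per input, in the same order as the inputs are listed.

Execution, op by op:
  [-27, -43, -39, -23] -> [27, 43, 39, 23] -> [27, 43, 39, 23] -> [-27, -43, -39, -23] -> [-23, -39, -43, -27]
  [11, -20, -50, 0, 35, 1] -> [-11, 20, 50, 0, -35, -1] -> [-11, 20, 50, 0] -> [11, -20, -50, 0] -> [0, -50, -20, 11]
  [-5, -49, 3, 48, 13, -6, 33, -27] -> [5, 49, -3, -48, -13, 6, -33, 27] -> [5, 49, -3, -48] -> [-5, -49, 3, 48] -> [48, 3, -49, -5]

[-23, -39, -43, -27]; [0, -50, -20, 11]; [48, 3, -49, -5]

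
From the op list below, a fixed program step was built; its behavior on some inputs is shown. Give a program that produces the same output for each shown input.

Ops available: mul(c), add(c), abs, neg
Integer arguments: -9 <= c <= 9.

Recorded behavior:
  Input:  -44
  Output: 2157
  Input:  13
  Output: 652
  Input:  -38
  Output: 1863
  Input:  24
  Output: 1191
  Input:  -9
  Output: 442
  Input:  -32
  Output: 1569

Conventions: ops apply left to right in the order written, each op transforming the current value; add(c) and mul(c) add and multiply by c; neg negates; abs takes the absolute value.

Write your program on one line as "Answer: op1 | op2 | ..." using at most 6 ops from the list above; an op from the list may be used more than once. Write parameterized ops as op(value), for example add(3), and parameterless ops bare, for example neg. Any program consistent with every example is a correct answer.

mul(7) | mul(7) | add(7) | abs | add(8)

Check, running the answer program on each example:
  -44 -> -308 -> -2156 -> -2149 -> 2149 -> 2157
  13 -> 91 -> 637 -> 644 -> 644 -> 652
  -38 -> -266 -> -1862 -> -1855 -> 1855 -> 1863
  24 -> 168 -> 1176 -> 1183 -> 1183 -> 1191
  -9 -> -63 -> -441 -> -434 -> 434 -> 442
  -32 -> -224 -> -1568 -> -1561 -> 1561 -> 1569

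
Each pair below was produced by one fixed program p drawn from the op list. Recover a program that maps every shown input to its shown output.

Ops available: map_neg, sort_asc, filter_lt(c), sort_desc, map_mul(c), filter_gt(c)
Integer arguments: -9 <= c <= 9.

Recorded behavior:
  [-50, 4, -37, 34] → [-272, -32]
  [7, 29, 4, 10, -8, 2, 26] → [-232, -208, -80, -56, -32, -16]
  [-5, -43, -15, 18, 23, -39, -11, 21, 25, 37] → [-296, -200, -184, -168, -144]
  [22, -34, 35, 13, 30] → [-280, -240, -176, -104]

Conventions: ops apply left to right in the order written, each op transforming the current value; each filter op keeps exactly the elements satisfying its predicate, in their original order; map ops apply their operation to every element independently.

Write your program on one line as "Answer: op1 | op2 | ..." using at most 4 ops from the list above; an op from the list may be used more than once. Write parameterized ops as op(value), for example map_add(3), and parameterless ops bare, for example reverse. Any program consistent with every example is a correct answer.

map_mul(-2) | map_mul(4) | filter_lt(7) | sort_asc

Check, running the answer program on each example:
  [-50, 4, -37, 34] -> [100, -8, 74, -68] -> [400, -32, 296, -272] -> [-32, -272] -> [-272, -32]
  [7, 29, 4, 10, -8, 2, 26] -> [-14, -58, -8, -20, 16, -4, -52] -> [-56, -232, -32, -80, 64, -16, -208] -> [-56, -232, -32, -80, -16, -208] -> [-232, -208, -80, -56, -32, -16]
  [-5, -43, -15, 18, 23, -39, -11, 21, 25, 37] -> [10, 86, 30, -36, -46, 78, 22, -42, -50, -74] -> [40, 344, 120, -144, -184, 312, 88, -168, -200, -296] -> [-144, -184, -168, -200, -296] -> [-296, -200, -184, -168, -144]
  [22, -34, 35, 13, 30] -> [-44, 68, -70, -26, -60] -> [-176, 272, -280, -104, -240] -> [-176, -280, -104, -240] -> [-280, -240, -176, -104]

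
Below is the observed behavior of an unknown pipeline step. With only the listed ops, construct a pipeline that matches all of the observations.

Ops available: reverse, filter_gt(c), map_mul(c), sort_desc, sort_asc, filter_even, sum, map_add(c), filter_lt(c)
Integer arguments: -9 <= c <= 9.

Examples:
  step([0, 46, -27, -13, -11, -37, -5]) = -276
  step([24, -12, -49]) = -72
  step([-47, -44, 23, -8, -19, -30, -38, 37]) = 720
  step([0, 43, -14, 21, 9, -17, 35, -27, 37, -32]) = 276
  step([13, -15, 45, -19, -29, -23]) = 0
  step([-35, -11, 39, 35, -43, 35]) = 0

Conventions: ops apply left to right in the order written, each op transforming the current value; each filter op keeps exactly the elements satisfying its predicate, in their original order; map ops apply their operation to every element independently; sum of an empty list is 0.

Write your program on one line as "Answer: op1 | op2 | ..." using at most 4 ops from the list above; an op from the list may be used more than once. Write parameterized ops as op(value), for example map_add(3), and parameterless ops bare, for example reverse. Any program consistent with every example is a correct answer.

reverse | filter_even | map_mul(-6) | sum

Check, running the answer program on each example:
  [0, 46, -27, -13, -11, -37, -5] -> [-5, -37, -11, -13, -27, 46, 0] -> [46, 0] -> [-276, 0] -> -276
  [24, -12, -49] -> [-49, -12, 24] -> [-12, 24] -> [72, -144] -> -72
  [-47, -44, 23, -8, -19, -30, -38, 37] -> [37, -38, -30, -19, -8, 23, -44, -47] -> [-38, -30, -8, -44] -> [228, 180, 48, 264] -> 720
  [0, 43, -14, 21, 9, -17, 35, -27, 37, -32] -> [-32, 37, -27, 35, -17, 9, 21, -14, 43, 0] -> [-32, -14, 0] -> [192, 84, 0] -> 276
  [13, -15, 45, -19, -29, -23] -> [-23, -29, -19, 45, -15, 13] -> [] -> [] -> 0
  [-35, -11, 39, 35, -43, 35] -> [35, -43, 35, 39, -11, -35] -> [] -> [] -> 0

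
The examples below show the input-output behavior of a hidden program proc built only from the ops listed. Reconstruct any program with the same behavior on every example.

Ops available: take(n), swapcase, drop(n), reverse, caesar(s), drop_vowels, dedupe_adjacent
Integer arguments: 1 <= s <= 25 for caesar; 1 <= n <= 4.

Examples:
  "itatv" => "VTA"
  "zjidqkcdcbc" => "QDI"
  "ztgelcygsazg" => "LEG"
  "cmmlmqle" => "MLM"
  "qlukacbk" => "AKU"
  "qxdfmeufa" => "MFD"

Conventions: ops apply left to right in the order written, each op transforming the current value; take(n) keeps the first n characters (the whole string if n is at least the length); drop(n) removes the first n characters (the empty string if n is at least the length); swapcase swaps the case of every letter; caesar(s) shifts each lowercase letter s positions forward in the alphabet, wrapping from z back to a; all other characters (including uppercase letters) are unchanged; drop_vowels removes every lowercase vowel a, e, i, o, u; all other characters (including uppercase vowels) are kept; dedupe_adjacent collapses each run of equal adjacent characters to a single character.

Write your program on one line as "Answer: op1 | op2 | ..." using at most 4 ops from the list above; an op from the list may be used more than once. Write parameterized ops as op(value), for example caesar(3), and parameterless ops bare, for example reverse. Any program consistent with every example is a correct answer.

drop(2) | take(3) | reverse | swapcase

Check, running the answer program on each example:
  "itatv" -> "atv" -> "atv" -> "vta" -> "VTA"
  "zjidqkcdcbc" -> "idqkcdcbc" -> "idq" -> "qdi" -> "QDI"
  "ztgelcygsazg" -> "gelcygsazg" -> "gel" -> "leg" -> "LEG"
  "cmmlmqle" -> "mlmqle" -> "mlm" -> "mlm" -> "MLM"
  "qlukacbk" -> "ukacbk" -> "uka" -> "aku" -> "AKU"
  "qxdfmeufa" -> "dfmeufa" -> "dfm" -> "mfd" -> "MFD"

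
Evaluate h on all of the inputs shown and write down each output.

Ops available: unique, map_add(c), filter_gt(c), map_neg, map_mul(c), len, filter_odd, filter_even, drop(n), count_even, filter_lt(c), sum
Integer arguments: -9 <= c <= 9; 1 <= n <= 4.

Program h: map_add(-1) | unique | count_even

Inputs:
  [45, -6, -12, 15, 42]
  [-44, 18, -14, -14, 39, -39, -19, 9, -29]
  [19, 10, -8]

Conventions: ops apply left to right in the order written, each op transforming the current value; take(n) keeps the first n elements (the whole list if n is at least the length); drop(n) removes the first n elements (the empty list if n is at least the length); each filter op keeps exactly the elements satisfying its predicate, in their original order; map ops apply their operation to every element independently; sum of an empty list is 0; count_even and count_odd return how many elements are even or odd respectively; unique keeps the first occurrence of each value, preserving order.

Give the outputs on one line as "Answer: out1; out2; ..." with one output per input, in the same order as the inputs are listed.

2; 5; 1

Execution, op by op:
  [45, -6, -12, 15, 42] -> [44, -7, -13, 14, 41] -> [44, -7, -13, 14, 41] -> 2
  [-44, 18, -14, -14, 39, -39, -19, 9, -29] -> [-45, 17, -15, -15, 38, -40, -20, 8, -30] -> [-45, 17, -15, 38, -40, -20, 8, -30] -> 5
  [19, 10, -8] -> [18, 9, -9] -> [18, 9, -9] -> 1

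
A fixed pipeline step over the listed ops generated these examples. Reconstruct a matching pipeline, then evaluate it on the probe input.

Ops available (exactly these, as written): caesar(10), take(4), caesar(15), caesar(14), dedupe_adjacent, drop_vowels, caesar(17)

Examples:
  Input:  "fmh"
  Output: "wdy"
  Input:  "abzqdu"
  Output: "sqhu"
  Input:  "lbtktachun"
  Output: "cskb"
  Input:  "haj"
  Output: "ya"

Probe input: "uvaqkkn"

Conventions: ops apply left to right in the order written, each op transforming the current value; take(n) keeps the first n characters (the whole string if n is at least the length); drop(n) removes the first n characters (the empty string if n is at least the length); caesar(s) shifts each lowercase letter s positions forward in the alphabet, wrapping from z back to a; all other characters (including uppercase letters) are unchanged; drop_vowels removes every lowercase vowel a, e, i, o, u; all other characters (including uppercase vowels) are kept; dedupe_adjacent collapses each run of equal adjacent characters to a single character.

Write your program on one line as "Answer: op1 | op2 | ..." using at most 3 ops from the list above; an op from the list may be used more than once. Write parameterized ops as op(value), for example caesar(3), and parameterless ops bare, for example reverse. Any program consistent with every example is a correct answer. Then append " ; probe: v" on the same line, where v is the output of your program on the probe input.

drop_vowels | caesar(17) | take(4) ; probe: "mhbb"

Check, running the answer program on each example:
  "fmh" -> "fmh" -> "wdy" -> "wdy"
  "abzqdu" -> "bzqd" -> "sqhu" -> "sqhu"
  "lbtktachun" -> "lbtktchn" -> "cskbktye" -> "cskb"
  "haj" -> "hj" -> "ya" -> "ya"
  probe: "uvaqkkn" -> "vqkkn" -> "mhbbe" -> "mhbb"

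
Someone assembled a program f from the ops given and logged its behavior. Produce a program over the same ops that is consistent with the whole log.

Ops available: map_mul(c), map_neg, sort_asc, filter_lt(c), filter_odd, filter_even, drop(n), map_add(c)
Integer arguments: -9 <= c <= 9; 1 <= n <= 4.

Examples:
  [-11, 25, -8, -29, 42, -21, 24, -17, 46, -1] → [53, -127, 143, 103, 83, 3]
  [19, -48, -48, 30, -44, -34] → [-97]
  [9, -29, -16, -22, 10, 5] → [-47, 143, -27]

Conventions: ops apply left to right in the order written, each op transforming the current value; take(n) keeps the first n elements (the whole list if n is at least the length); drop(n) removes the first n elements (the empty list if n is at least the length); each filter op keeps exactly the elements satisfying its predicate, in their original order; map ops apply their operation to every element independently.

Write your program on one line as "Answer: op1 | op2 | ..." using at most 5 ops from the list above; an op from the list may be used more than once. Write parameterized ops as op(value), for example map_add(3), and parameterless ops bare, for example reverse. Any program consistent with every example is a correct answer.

map_neg | map_mul(5) | filter_odd | map_add(-2)

Check, running the answer program on each example:
  [-11, 25, -8, -29, 42, -21, 24, -17, 46, -1] -> [11, -25, 8, 29, -42, 21, -24, 17, -46, 1] -> [55, -125, 40, 145, -210, 105, -120, 85, -230, 5] -> [55, -125, 145, 105, 85, 5] -> [53, -127, 143, 103, 83, 3]
  [19, -48, -48, 30, -44, -34] -> [-19, 48, 48, -30, 44, 34] -> [-95, 240, 240, -150, 220, 170] -> [-95] -> [-97]
  [9, -29, -16, -22, 10, 5] -> [-9, 29, 16, 22, -10, -5] -> [-45, 145, 80, 110, -50, -25] -> [-45, 145, -25] -> [-47, 143, -27]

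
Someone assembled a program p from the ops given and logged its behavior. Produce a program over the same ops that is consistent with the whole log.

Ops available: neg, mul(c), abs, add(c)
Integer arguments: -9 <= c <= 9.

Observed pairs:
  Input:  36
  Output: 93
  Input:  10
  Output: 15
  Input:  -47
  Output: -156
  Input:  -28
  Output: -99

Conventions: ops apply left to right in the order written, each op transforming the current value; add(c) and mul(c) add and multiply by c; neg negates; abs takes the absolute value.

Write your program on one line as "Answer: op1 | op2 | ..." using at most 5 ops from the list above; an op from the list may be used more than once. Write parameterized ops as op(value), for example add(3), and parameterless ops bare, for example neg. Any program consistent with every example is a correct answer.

neg | add(5) | neg | mul(-3) | neg

Check, running the answer program on each example:
  36 -> -36 -> -31 -> 31 -> -93 -> 93
  10 -> -10 -> -5 -> 5 -> -15 -> 15
  -47 -> 47 -> 52 -> -52 -> 156 -> -156
  -28 -> 28 -> 33 -> -33 -> 99 -> -99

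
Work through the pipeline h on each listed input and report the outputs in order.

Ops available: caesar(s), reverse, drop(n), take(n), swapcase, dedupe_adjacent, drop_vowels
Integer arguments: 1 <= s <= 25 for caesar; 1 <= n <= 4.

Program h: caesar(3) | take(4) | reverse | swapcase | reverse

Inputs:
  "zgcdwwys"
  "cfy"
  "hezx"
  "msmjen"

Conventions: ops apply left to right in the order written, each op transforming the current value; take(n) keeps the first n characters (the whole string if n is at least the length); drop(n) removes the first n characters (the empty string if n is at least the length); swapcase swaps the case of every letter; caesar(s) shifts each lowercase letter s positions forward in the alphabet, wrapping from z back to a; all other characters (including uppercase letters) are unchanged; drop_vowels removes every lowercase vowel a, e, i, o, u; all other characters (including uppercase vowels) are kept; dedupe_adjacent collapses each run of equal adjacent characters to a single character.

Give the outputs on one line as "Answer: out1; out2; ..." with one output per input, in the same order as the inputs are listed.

"CJFG"; "FIB"; "KHCA"; "PVPM"

Execution, op by op:
  "zgcdwwys" -> "cjfgzzbv" -> "cjfg" -> "gfjc" -> "GFJC" -> "CJFG"
  "cfy" -> "fib" -> "fib" -> "bif" -> "BIF" -> "FIB"
  "hezx" -> "khca" -> "khca" -> "achk" -> "ACHK" -> "KHCA"
  "msmjen" -> "pvpmhq" -> "pvpm" -> "mpvp" -> "MPVP" -> "PVPM"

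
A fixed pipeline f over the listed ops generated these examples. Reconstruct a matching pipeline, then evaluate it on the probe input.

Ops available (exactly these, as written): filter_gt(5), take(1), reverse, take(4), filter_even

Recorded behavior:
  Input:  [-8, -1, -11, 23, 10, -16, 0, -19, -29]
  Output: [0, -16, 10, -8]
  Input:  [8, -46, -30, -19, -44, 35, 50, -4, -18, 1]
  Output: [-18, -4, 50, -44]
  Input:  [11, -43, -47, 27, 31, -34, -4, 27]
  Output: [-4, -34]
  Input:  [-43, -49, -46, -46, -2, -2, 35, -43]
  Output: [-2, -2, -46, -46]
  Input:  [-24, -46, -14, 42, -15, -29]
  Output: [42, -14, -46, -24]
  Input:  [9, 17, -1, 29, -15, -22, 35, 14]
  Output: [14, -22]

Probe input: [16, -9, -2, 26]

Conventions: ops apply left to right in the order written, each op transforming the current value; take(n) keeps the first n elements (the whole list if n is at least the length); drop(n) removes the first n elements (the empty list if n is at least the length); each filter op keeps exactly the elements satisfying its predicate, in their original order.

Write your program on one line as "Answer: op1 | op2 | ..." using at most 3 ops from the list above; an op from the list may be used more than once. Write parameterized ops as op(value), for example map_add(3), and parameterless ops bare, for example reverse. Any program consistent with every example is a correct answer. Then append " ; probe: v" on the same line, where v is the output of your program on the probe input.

reverse | filter_even | take(4) ; probe: [26, -2, 16]

Check, running the answer program on each example:
  [-8, -1, -11, 23, 10, -16, 0, -19, -29] -> [-29, -19, 0, -16, 10, 23, -11, -1, -8] -> [0, -16, 10, -8] -> [0, -16, 10, -8]
  [8, -46, -30, -19, -44, 35, 50, -4, -18, 1] -> [1, -18, -4, 50, 35, -44, -19, -30, -46, 8] -> [-18, -4, 50, -44, -30, -46, 8] -> [-18, -4, 50, -44]
  [11, -43, -47, 27, 31, -34, -4, 27] -> [27, -4, -34, 31, 27, -47, -43, 11] -> [-4, -34] -> [-4, -34]
  [-43, -49, -46, -46, -2, -2, 35, -43] -> [-43, 35, -2, -2, -46, -46, -49, -43] -> [-2, -2, -46, -46] -> [-2, -2, -46, -46]
  [-24, -46, -14, 42, -15, -29] -> [-29, -15, 42, -14, -46, -24] -> [42, -14, -46, -24] -> [42, -14, -46, -24]
  [9, 17, -1, 29, -15, -22, 35, 14] -> [14, 35, -22, -15, 29, -1, 17, 9] -> [14, -22] -> [14, -22]
  probe: [16, -9, -2, 26] -> [26, -2, -9, 16] -> [26, -2, 16] -> [26, -2, 16]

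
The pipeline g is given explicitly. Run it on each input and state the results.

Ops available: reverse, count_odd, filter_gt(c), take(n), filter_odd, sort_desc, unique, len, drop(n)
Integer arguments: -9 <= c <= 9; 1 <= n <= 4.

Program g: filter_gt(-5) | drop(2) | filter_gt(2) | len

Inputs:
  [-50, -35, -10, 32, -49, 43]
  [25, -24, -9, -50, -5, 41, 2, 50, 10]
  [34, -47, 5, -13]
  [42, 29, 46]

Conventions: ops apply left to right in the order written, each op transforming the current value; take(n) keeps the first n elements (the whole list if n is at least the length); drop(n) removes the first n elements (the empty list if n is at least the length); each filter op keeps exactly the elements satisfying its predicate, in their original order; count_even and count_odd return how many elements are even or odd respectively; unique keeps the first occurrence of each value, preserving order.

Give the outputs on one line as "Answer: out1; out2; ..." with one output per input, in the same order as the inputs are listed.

0; 2; 0; 1

Execution, op by op:
  [-50, -35, -10, 32, -49, 43] -> [32, 43] -> [] -> [] -> 0
  [25, -24, -9, -50, -5, 41, 2, 50, 10] -> [25, 41, 2, 50, 10] -> [2, 50, 10] -> [50, 10] -> 2
  [34, -47, 5, -13] -> [34, 5] -> [] -> [] -> 0
  [42, 29, 46] -> [42, 29, 46] -> [46] -> [46] -> 1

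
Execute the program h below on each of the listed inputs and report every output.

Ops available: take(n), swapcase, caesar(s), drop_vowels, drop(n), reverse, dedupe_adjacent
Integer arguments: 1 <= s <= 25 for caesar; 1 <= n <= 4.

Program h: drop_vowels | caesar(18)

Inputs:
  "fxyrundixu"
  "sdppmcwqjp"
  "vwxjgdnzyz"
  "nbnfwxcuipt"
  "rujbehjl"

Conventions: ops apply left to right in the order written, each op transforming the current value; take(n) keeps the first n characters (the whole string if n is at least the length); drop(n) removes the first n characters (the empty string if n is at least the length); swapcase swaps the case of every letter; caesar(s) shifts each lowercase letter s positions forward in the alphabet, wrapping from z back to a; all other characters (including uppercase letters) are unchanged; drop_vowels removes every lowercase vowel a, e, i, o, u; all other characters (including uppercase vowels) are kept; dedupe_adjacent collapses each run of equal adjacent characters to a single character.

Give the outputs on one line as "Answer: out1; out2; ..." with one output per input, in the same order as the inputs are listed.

Execution, op by op:
  "fxyrundixu" -> "fxyrndx" -> "xpqjfvp"
  "sdppmcwqjp" -> "sdppmcwqjp" -> "kvhheuoibh"
  "vwxjgdnzyz" -> "vwxjgdnzyz" -> "nopbyvfrqr"
  "nbnfwxcuipt" -> "nbnfwxcpt" -> "ftfxopuhl"
  "rujbehjl" -> "rjbhjl" -> "jbtzbd"

"xpqjfvp"; "kvhheuoibh"; "nopbyvfrqr"; "ftfxopuhl"; "jbtzbd"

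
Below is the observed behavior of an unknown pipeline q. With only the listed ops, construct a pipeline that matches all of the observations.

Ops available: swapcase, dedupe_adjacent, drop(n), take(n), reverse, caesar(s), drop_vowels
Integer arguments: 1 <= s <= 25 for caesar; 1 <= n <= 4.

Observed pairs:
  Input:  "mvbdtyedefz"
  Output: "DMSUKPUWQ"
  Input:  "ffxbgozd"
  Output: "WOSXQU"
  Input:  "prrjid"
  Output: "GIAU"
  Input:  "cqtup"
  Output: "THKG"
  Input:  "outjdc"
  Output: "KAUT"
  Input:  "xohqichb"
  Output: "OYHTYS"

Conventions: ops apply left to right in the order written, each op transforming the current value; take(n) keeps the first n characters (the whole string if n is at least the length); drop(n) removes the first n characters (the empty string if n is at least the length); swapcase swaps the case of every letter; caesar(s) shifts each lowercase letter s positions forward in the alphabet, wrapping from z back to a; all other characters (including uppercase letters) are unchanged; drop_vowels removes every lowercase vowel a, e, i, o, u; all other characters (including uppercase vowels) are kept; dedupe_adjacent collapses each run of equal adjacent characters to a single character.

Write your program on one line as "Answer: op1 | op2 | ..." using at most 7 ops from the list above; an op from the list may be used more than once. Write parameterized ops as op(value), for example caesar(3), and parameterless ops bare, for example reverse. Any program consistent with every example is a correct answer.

drop_vowels | caesar(10) | dedupe_adjacent | caesar(13) | caesar(20) | swapcase

Check, running the answer program on each example:
  "mvbdtyedefz" -> "mvbdtydfz" -> "wflndinpj" -> "wflndinpj" -> "jsyaqvacw" -> "dmsukpuwq" -> "DMSUKPUWQ"
  "ffxbgozd" -> "ffxbgzd" -> "pphlqjn" -> "phlqjn" -> "cuydwa" -> "wosxqu" -> "WOSXQU"
  "prrjid" -> "prrjd" -> "zbbtn" -> "zbtn" -> "moga" -> "giau" -> "GIAU"
  "cqtup" -> "cqtp" -> "madz" -> "madz" -> "znqm" -> "thkg" -> "THKG"
  "outjdc" -> "tjdc" -> "dtnm" -> "dtnm" -> "qgaz" -> "kaut" -> "KAUT"
  "xohqichb" -> "xhqchb" -> "hramrl" -> "hramrl" -> "uenzey" -> "oyhtys" -> "OYHTYS"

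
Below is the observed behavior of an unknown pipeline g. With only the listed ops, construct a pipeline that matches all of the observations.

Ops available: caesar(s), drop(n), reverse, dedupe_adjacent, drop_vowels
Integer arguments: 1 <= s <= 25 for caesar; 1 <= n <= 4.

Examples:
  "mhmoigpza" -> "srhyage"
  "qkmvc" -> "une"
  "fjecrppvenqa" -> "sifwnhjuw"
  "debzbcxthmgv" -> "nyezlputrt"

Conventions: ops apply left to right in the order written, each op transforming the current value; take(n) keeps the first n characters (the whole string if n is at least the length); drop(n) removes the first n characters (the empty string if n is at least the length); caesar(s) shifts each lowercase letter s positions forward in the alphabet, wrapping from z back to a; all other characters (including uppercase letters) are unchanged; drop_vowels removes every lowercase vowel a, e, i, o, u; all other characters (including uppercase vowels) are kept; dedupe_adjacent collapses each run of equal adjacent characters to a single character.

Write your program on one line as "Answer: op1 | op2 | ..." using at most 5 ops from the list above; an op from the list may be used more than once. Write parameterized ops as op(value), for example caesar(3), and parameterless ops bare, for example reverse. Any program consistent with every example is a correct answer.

caesar(18) | dedupe_adjacent | drop(2) | reverse

Check, running the answer program on each example:
  "mhmoigpza" -> "ezegayhrs" -> "ezegayhrs" -> "egayhrs" -> "srhyage"
  "qkmvc" -> "icenu" -> "icenu" -> "enu" -> "une"
  "fjecrppvenqa" -> "xbwujhhnwfis" -> "xbwujhnwfis" -> "wujhnwfis" -> "sifwnhjuw"
  "debzbcxthmgv" -> "vwtrtuplzeyn" -> "vwtrtuplzeyn" -> "trtuplzeyn" -> "nyezlputrt"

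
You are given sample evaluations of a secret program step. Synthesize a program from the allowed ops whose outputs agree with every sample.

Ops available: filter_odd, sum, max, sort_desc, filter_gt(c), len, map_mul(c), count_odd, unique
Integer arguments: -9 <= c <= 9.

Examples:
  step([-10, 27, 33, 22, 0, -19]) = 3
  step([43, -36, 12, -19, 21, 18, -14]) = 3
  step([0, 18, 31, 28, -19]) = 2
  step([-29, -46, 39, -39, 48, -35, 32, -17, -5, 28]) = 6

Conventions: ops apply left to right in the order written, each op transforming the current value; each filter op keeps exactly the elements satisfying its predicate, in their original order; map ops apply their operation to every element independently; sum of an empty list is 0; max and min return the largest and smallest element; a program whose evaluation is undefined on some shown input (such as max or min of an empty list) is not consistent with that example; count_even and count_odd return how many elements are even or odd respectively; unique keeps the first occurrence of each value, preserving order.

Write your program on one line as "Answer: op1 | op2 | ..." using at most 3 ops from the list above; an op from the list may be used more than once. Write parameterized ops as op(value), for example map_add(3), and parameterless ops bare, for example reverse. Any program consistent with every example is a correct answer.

filter_odd | sort_desc | len

Check, running the answer program on each example:
  [-10, 27, 33, 22, 0, -19] -> [27, 33, -19] -> [33, 27, -19] -> 3
  [43, -36, 12, -19, 21, 18, -14] -> [43, -19, 21] -> [43, 21, -19] -> 3
  [0, 18, 31, 28, -19] -> [31, -19] -> [31, -19] -> 2
  [-29, -46, 39, -39, 48, -35, 32, -17, -5, 28] -> [-29, 39, -39, -35, -17, -5] -> [39, -5, -17, -29, -35, -39] -> 6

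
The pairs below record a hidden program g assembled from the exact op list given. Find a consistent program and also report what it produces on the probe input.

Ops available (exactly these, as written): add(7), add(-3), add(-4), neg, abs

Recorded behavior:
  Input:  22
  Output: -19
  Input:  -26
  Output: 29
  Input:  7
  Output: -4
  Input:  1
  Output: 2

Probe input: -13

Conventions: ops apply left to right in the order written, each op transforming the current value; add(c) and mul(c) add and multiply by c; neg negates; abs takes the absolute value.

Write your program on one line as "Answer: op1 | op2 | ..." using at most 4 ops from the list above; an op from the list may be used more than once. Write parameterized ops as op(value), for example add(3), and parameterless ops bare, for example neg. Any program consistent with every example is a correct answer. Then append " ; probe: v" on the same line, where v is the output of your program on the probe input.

neg | add(7) | add(-4) ; probe: 16

Check, running the answer program on each example:
  22 -> -22 -> -15 -> -19
  -26 -> 26 -> 33 -> 29
  7 -> -7 -> 0 -> -4
  1 -> -1 -> 6 -> 2
  probe: -13 -> 13 -> 20 -> 16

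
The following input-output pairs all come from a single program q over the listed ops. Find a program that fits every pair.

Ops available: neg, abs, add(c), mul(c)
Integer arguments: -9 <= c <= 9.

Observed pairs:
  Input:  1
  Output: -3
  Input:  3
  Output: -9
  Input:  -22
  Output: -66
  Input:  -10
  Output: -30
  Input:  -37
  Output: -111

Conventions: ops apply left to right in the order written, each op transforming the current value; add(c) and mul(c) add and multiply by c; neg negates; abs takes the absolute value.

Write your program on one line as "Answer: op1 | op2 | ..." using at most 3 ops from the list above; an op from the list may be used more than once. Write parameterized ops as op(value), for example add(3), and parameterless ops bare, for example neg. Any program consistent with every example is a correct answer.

mul(-3) | abs | neg

Check, running the answer program on each example:
  1 -> -3 -> 3 -> -3
  3 -> -9 -> 9 -> -9
  -22 -> 66 -> 66 -> -66
  -10 -> 30 -> 30 -> -30
  -37 -> 111 -> 111 -> -111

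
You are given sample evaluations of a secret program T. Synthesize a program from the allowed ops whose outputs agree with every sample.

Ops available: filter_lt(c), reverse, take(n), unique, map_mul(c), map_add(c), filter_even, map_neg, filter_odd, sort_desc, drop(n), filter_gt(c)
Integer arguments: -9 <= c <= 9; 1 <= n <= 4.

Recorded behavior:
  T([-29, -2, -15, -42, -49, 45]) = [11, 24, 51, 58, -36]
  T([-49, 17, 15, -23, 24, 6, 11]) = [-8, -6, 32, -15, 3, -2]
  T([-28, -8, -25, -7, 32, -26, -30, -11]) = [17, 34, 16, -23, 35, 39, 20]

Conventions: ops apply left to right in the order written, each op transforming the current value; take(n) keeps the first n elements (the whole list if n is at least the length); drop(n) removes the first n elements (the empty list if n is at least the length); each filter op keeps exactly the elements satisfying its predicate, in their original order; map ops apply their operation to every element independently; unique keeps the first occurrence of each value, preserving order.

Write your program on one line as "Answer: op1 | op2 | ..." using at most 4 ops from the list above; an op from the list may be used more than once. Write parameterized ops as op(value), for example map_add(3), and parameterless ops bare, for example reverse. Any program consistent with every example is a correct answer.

drop(1) | map_add(-9) | map_neg

Check, running the answer program on each example:
  [-29, -2, -15, -42, -49, 45] -> [-2, -15, -42, -49, 45] -> [-11, -24, -51, -58, 36] -> [11, 24, 51, 58, -36]
  [-49, 17, 15, -23, 24, 6, 11] -> [17, 15, -23, 24, 6, 11] -> [8, 6, -32, 15, -3, 2] -> [-8, -6, 32, -15, 3, -2]
  [-28, -8, -25, -7, 32, -26, -30, -11] -> [-8, -25, -7, 32, -26, -30, -11] -> [-17, -34, -16, 23, -35, -39, -20] -> [17, 34, 16, -23, 35, 39, 20]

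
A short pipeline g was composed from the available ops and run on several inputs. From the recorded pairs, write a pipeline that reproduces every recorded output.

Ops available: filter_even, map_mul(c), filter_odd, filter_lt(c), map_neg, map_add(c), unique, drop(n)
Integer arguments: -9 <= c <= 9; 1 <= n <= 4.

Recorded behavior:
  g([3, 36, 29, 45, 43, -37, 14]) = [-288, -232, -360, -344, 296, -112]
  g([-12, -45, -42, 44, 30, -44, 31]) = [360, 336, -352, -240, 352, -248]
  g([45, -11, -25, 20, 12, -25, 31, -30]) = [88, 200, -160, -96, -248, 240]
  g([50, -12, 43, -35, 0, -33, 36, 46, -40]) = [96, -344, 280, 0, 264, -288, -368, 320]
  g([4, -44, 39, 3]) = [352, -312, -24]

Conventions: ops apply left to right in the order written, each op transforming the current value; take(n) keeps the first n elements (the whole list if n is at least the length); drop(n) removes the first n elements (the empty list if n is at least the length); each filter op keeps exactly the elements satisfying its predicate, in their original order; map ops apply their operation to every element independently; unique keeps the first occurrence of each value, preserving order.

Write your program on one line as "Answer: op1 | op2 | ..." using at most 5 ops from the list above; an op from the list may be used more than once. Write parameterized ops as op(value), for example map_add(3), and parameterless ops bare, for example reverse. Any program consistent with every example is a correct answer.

drop(1) | map_neg | unique | map_neg | map_mul(-8)

Check, running the answer program on each example:
  [3, 36, 29, 45, 43, -37, 14] -> [36, 29, 45, 43, -37, 14] -> [-36, -29, -45, -43, 37, -14] -> [-36, -29, -45, -43, 37, -14] -> [36, 29, 45, 43, -37, 14] -> [-288, -232, -360, -344, 296, -112]
  [-12, -45, -42, 44, 30, -44, 31] -> [-45, -42, 44, 30, -44, 31] -> [45, 42, -44, -30, 44, -31] -> [45, 42, -44, -30, 44, -31] -> [-45, -42, 44, 30, -44, 31] -> [360, 336, -352, -240, 352, -248]
  [45, -11, -25, 20, 12, -25, 31, -30] -> [-11, -25, 20, 12, -25, 31, -30] -> [11, 25, -20, -12, 25, -31, 30] -> [11, 25, -20, -12, -31, 30] -> [-11, -25, 20, 12, 31, -30] -> [88, 200, -160, -96, -248, 240]
  [50, -12, 43, -35, 0, -33, 36, 46, -40] -> [-12, 43, -35, 0, -33, 36, 46, -40] -> [12, -43, 35, 0, 33, -36, -46, 40] -> [12, -43, 35, 0, 33, -36, -46, 40] -> [-12, 43, -35, 0, -33, 36, 46, -40] -> [96, -344, 280, 0, 264, -288, -368, 320]
  [4, -44, 39, 3] -> [-44, 39, 3] -> [44, -39, -3] -> [44, -39, -3] -> [-44, 39, 3] -> [352, -312, -24]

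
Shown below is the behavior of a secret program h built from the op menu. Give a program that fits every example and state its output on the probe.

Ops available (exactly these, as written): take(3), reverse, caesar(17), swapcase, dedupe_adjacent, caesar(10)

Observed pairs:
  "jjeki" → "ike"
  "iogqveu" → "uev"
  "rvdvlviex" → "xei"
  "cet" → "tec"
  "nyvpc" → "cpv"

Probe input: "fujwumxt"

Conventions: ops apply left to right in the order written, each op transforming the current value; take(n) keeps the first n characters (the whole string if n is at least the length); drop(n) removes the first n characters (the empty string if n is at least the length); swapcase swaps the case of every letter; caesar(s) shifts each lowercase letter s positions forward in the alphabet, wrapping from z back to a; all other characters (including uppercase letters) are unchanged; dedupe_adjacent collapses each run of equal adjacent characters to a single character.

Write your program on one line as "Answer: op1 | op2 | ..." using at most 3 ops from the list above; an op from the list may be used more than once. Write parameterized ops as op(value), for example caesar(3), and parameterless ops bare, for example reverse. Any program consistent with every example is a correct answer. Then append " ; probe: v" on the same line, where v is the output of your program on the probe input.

reverse | take(3) ; probe: "txm"

Check, running the answer program on each example:
  "jjeki" -> "ikejj" -> "ike"
  "iogqveu" -> "uevqgoi" -> "uev"
  "rvdvlviex" -> "xeivlvdvr" -> "xei"
  "cet" -> "tec" -> "tec"
  "nyvpc" -> "cpvyn" -> "cpv"
  probe: "fujwumxt" -> "txmuwjuf" -> "txm"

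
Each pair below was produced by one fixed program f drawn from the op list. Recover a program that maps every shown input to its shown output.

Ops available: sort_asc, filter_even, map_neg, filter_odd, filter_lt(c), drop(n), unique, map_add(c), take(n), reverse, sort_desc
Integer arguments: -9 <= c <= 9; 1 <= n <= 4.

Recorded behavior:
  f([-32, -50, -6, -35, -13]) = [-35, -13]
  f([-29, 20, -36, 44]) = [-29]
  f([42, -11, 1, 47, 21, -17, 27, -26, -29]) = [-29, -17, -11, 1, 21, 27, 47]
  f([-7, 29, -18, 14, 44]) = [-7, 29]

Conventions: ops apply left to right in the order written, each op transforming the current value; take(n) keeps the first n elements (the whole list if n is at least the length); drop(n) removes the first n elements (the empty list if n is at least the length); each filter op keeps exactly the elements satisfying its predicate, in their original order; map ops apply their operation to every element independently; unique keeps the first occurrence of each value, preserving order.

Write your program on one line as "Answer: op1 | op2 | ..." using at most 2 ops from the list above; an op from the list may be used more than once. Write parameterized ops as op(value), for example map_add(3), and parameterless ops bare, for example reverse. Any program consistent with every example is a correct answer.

filter_odd | sort_asc

Check, running the answer program on each example:
  [-32, -50, -6, -35, -13] -> [-35, -13] -> [-35, -13]
  [-29, 20, -36, 44] -> [-29] -> [-29]
  [42, -11, 1, 47, 21, -17, 27, -26, -29] -> [-11, 1, 47, 21, -17, 27, -29] -> [-29, -17, -11, 1, 21, 27, 47]
  [-7, 29, -18, 14, 44] -> [-7, 29] -> [-7, 29]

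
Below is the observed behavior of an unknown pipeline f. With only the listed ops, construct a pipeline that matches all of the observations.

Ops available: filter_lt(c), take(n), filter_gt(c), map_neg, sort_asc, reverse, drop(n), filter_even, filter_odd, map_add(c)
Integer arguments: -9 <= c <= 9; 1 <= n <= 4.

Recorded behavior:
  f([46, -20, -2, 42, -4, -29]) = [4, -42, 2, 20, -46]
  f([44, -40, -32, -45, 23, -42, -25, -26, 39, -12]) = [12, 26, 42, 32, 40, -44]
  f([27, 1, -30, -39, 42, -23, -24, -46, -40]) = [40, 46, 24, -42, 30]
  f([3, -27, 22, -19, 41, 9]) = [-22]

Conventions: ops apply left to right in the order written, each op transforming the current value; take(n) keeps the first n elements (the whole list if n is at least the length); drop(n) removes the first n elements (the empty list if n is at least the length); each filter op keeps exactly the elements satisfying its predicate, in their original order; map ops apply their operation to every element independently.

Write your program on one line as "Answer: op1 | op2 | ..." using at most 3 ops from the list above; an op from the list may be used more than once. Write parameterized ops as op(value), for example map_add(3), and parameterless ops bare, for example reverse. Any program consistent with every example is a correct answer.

map_neg | reverse | filter_even

Check, running the answer program on each example:
  [46, -20, -2, 42, -4, -29] -> [-46, 20, 2, -42, 4, 29] -> [29, 4, -42, 2, 20, -46] -> [4, -42, 2, 20, -46]
  [44, -40, -32, -45, 23, -42, -25, -26, 39, -12] -> [-44, 40, 32, 45, -23, 42, 25, 26, -39, 12] -> [12, -39, 26, 25, 42, -23, 45, 32, 40, -44] -> [12, 26, 42, 32, 40, -44]
  [27, 1, -30, -39, 42, -23, -24, -46, -40] -> [-27, -1, 30, 39, -42, 23, 24, 46, 40] -> [40, 46, 24, 23, -42, 39, 30, -1, -27] -> [40, 46, 24, -42, 30]
  [3, -27, 22, -19, 41, 9] -> [-3, 27, -22, 19, -41, -9] -> [-9, -41, 19, -22, 27, -3] -> [-22]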